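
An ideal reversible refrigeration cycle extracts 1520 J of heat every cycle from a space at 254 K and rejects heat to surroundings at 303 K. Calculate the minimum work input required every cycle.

W_in ≈ 293 J

The reversible coefficient of performance is COP_R = T_C/(T_H − T_C) = 254.00/49.00 = 5.1837.
W = Q_C/COP_R = 1520/5.1837 = 293 J.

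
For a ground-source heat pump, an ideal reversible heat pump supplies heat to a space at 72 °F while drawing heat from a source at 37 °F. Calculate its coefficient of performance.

T_H = 72 °F → (72 − 32) × 5/9 = 22.22 °C = 295.37 K.
T_C = 37 °F → (37 − 32) × 5/9 = 2.78 °C = 275.93 K.
COP_HP = T_H/(T_H − T_C) = 295.37/(295.37 − 275.93) = 15.2.

COP_HP ≈ 15.2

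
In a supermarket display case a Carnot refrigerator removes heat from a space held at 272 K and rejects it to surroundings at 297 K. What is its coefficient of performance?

COP_R ≈ 10.9

COP_R = T_C/(T_H − T_C) = 272.00/(297.00 − 272.00) = 10.9.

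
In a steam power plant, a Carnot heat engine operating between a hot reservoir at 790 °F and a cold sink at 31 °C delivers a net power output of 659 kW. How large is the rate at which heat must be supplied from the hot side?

Q̇_H ≈ 1173 kW

T_H = 790 °F → (790 − 32) × 5/9 = 421.11 °C = 694.26 K.
T_C = 31 °C → 31 + 273.15 = 304.15 K.
η_rev = 1 − T_C/T_H = 1 − 304.15/694.26 = 0.5619.
Q_H = W/η = 659/0.5619 = 1173 kW.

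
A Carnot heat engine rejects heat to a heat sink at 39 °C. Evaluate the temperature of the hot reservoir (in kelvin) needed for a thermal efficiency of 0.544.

T_C = 39 °C → 39 + 273.15 = 312.15 K.
From η = 1 − T_C/T_H, solving for T_H gives T_H = T_C/(1 − η) = 312.15/(1 − 0.544) = 685 K.

T_H ≈ 685 K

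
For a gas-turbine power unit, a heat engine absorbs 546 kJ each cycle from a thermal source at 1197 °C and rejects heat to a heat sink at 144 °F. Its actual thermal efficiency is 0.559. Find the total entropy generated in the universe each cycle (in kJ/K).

ΔS_univ ≈ 0.3466 kJ/K

T_H = 1197 °C → 1197 + 273.15 = 1470.15 K.
T_C = 144 °F → (144 − 32) × 5/9 = 62.22 °C = 335.37 K.
W = η·Q_H = 0.559 × 546 = 305.2 kJ, so Q_C = Q_H − W = 240.8 kJ.
Entropy balance on the reservoirs: −Q_H/T_H = -0.3714 kJ/K, +Q_C/T_C = 0.7180 kJ/K.
ΔS_univ = −Q_H/T_H + Q_C/T_C = 0.3466 kJ/K (> 0, since η = 0.559 < η_Carnot = 0.772).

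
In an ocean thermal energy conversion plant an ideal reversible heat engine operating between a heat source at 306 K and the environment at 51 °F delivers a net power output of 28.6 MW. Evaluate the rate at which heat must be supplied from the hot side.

T_C = 51 °F → (51 − 32) × 5/9 = 10.56 °C = 283.71 K.
η_rev = 1 − T_C/T_H = 1 − 283.71/306.00 = 0.0729.
Q_H = W/η = 28.6/0.0729 = 393 MW.

Q̇_H ≈ 393 MW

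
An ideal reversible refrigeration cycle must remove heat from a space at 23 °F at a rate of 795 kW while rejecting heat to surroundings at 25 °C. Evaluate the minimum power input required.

Ẇ_in ≈ 88.94 kW

T_H = 25 °C → 25 + 273.15 = 298.15 K.
T_C = 23 °F → (23 − 32) × 5/9 = -5.00 °C = 268.15 K.
The reversible coefficient of performance is COP_R = T_C/(T_H − T_C) = 268.15/30.00 = 8.9383.
W = Q_C/COP_R = 795/8.9383 = 88.94 kW.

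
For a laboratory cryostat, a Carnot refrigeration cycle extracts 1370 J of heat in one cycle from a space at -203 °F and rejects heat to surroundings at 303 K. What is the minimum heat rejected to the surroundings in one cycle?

Q_H ≈ 2910 J

T_C = -203 °F → (-203 − 32) × 5/9 = -130.56 °C = 142.59 K.
For a reversible cycle Q_H/Q_C = T_H/T_C, so Q_H = Q_C·T_H/T_C = 1370 × 303.00/142.59 = 2910 J.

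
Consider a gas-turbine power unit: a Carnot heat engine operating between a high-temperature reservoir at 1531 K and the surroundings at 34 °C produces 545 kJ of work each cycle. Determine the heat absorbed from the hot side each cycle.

T_C = 34 °C → 34 + 273.15 = 307.15 K.
Since the cycle is reversible, η = 1 − T_C/T_H = 1 − 307.15/1531.00 = 0.7994.
Q_H = W/η = 545/0.7994 = 682 kJ.

Q_H ≈ 682 kJ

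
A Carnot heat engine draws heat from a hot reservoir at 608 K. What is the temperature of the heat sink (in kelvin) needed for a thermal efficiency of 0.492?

T_C ≈ 308.9 K

From η = 1 − T_C/T_H, T_C = T_H·(1 − η) = 608.00 × (1 − 0.492) = 308.9 K.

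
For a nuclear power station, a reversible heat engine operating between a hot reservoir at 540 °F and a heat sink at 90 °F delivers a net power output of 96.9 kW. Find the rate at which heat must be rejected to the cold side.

T_H = 540 °F → (540 − 32) × 5/9 = 282.22 °C = 555.37 K.
T_C = 90 °F → (90 − 32) × 5/9 = 32.22 °C = 305.37 K.
η_rev = 1 − T_C/T_H = 1 − 305.37/555.37 = 0.4501.
Since Q_C/Q_H = T_C/T_H and Q_H = W/η, Q_C = W·T_C/(T_H − T_C) = 96.9 × 305.37/250.00 = 118 kW.

Q̇_C ≈ 118 kW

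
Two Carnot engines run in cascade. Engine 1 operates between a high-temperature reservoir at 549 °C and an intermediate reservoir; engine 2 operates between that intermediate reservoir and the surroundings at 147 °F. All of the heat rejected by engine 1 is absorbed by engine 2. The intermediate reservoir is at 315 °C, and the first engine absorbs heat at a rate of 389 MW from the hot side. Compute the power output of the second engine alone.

T_H = 549 °C → 549 + 273.15 = 822.15 K.
T_C = 147 °F → (147 − 32) × 5/9 = 63.89 °C = 337.04 K.
T_m = 315 °C → 315 + 273.15 = 588.15 K.
Heat entering the second stage: Q_m = Q_H·(T_m/T_H) = 389 × 588.15/822.15 = 278 MW.
Second-stage efficiency η₂ = 1 − T_C/T_m = 1 − 337.04/588.15 = 0.4270, so W₂ = η₂·Q_m = 119 MW.

Ẇ₂ ≈ 119 MW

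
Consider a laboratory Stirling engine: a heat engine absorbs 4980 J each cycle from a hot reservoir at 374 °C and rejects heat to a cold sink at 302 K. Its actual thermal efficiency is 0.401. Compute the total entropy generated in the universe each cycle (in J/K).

T_H = 374 °C → 374 + 273.15 = 647.15 K.
W = η·Q_H = 0.401 × 4980 = 1997 J, so Q_C = Q_H − W = 2983 J.
Entropy balance on the reservoirs: −Q_H/T_H = -7.695 J/K, +Q_C/T_C = 9.878 J/K.
ΔS_univ = −Q_H/T_H + Q_C/T_C = 2.18 J/K (> 0, since η = 0.401 < η_Carnot = 0.533).

ΔS_univ ≈ 2.18 J/K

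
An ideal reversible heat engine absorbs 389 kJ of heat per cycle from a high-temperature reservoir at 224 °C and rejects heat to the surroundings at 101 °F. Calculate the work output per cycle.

T_H = 224 °C → 224 + 273.15 = 497.15 K.
T_C = 101 °F → (101 − 32) × 5/9 = 38.33 °C = 311.48 K.
η_rev = 1 − T_C/T_H = 1 − 311.48/497.15 = 0.3735.
W = η·Q_H = 0.3735 × 389 = 145 kJ.

W ≈ 145 kJ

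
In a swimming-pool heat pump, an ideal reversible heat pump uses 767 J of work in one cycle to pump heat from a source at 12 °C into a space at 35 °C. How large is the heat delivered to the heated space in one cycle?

Q_H ≈ 10300 J

T_H = 35 °C → 35 + 273.15 = 308.15 K.
T_C = 12 °C → 12 + 273.15 = 285.15 K.
For a reversible heat pump, COP_HP = T_H/(T_H − T_C) = 308.15/23.00 = 13.3978.
Q_H = COP_HP · W = 13.3978 × 767 = 10300 J.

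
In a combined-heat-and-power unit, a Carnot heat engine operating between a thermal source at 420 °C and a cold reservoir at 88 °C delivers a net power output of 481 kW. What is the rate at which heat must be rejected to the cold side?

Q̇_C ≈ 523 kW

T_H = 420 °C → 420 + 273.15 = 693.15 K.
T_C = 88 °C → 88 + 273.15 = 361.15 K.
For a reversible engine, η = 1 − T_C/T_H = 1 − 361.15/693.15 = 0.4790.
Since Q_C/Q_H = T_C/T_H and Q_H = W/η, Q_C = W·T_C/(T_H − T_C) = 481 × 361.15/332.00 = 523 kW.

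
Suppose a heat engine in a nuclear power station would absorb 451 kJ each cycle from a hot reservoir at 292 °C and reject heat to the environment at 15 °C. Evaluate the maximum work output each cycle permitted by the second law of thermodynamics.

W_max ≈ 221 kJ

T_H = 292 °C → 292 + 273.15 = 565.15 K.
T_C = 15 °C → 15 + 273.15 = 288.15 K.
The second-law ceiling is the Carnot efficiency, η_max = 1 − T_C/T_H = 1 − 288.15/565.15 = 0.4901.
W_max = η_max · Q_H = 0.4901 × 451 = 221 kJ.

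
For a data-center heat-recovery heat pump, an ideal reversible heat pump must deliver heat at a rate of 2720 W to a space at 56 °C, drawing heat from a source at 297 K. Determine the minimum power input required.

Ẇ_in ≈ 266 W

T_H = 56 °C → 56 + 273.15 = 329.15 K.
Reversible heating COP: COP_HP = T_H/(T_H − T_C) = 329.15/32.15 = 10.2379.
W = Q_H/COP_HP = 2720/10.2379 = 266 W.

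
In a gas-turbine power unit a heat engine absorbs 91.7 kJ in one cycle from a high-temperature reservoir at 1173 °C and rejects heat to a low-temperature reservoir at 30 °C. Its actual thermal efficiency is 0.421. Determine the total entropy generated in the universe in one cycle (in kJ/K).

ΔS_univ ≈ 0.112 kJ/K

T_H = 1173 °C → 1173 + 273.15 = 1446.15 K.
T_C = 30 °C → 30 + 273.15 = 303.15 K.
W = η·Q_H = 0.421 × 91.7 = 38.61 kJ, so Q_C = Q_H − W = 53.09 kJ.
Reservoir entropy changes: ΔS_H = −Q_H/T_H = −91.7/1446.15 = -0.06341 kJ/K and ΔS_C = +Q_C/T_C = 53.09/303.15 = 0.1751 kJ/K.
ΔS_univ = −Q_H/T_H + Q_C/T_C = 0.112 kJ/K (> 0, since η = 0.421 < η_Carnot = 0.790).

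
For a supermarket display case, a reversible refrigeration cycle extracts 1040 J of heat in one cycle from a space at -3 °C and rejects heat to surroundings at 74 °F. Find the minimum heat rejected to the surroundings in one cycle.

Q_H ≈ 1141 J

T_H = 74 °F → (74 − 32) × 5/9 = 23.33 °C = 296.48 K.
T_C = -3 °C → -3 + 273.15 = 270.15 K.
For a reversible cycle Q_H/Q_C = T_H/T_C, so Q_H = Q_C·T_H/T_C = 1040 × 296.48/270.15 = 1141 J.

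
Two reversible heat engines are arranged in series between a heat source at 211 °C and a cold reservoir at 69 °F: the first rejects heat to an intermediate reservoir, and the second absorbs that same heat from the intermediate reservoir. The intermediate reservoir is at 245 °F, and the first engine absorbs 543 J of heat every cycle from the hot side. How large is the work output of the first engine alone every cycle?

W₁ ≈ 104 J

T_H = 211 °C → 211 + 273.15 = 484.15 K.
T_C = 69 °F → (69 − 32) × 5/9 = 20.56 °C = 293.71 K.
T_m = 245 °F → (245 − 32) × 5/9 = 118.33 °C = 391.48 K.
First-stage efficiency η₁ = 1 − T_m/T_H = 1 − 391.48/484.15 = 0.1914.
W₁ = η₁·Q_H = 0.1914 × 543 = 104 J.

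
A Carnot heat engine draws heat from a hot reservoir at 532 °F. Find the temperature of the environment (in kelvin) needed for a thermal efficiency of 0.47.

T_C ≈ 292 K

T_H = 532 °F → (532 − 32) × 5/9 = 277.78 °C = 550.93 K.
From η = 1 − T_C/T_H, T_C = T_H·(1 − η) = 550.93 × (1 − 0.47) = 292 K.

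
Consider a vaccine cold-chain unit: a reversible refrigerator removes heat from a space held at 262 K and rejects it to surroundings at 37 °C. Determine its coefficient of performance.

COP_R ≈ 5.44

T_H = 37 °C → 37 + 273.15 = 310.15 K.
The reversible coefficient of performance is COP_R = T_C/(T_H − T_C) = 262.00/(310.15 − 262.00) = 5.44.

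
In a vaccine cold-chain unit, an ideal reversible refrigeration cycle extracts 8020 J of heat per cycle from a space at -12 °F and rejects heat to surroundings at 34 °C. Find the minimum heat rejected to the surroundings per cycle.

T_H = 34 °C → 34 + 273.15 = 307.15 K.
T_C = -12 °F → (-12 − 32) × 5/9 = -24.44 °C = 248.71 K.
For a reversible cycle Q_H/Q_C = T_H/T_C, so Q_H = Q_C·T_H/T_C = 8020 × 307.15/248.71 = 9900 J.

Q_H ≈ 9900 J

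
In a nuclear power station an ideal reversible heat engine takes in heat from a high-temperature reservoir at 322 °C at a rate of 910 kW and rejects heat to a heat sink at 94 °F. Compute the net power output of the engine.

Ẇ ≈ 440 kW

T_H = 322 °C → 322 + 273.15 = 595.15 K.
T_C = 94 °F → (94 − 32) × 5/9 = 34.44 °C = 307.59 K.
Carnot efficiency: η = 1 − T_C/T_H = 1 − 307.59/595.15 = 0.4832.
W = η·Q_H = 0.4832 × 910 = 440 kW.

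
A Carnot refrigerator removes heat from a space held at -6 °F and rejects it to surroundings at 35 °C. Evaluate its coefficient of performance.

T_H = 35 °C → 35 + 273.15 = 308.15 K.
T_C = -6 °F → (-6 − 32) × 5/9 = -21.11 °C = 252.04 K.
Carnot COP: COP_R = T_C/(T_H − T_C) = 252.04/(308.15 − 252.04) = 4.49.

COP_R ≈ 4.49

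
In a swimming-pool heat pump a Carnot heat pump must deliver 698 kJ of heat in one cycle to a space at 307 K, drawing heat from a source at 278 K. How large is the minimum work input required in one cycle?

W_in ≈ 65.93 kJ

For a reversible heat pump, COP_HP = T_H/(T_H − T_C) = 307.00/29.00 = 10.5862.
W = Q_H/COP_HP = 698/10.5862 = 65.93 kJ.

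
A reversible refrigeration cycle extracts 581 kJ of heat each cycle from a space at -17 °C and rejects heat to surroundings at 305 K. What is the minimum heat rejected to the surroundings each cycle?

T_C = -17 °C → -17 + 273.15 = 256.15 K.
For a reversible cycle Q_H/Q_C = T_H/T_C, so Q_H = Q_C·T_H/T_C = 581 × 305.00/256.15 = 692 kJ.

Q_H ≈ 692 kJ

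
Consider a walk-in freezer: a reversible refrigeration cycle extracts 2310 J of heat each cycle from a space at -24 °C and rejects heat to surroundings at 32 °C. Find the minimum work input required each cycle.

T_H = 32 °C → 32 + 273.15 = 305.15 K.
T_C = -24 °C → -24 + 273.15 = 249.15 K.
COP_R = T_C/(T_H − T_C) = 249.15/56.00 = 4.4491.
W = Q_C/COP_R = 2310/4.4491 = 519.2 J.

W_in ≈ 519.2 J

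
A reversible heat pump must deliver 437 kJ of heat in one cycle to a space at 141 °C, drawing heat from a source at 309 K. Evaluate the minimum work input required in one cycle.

W_in ≈ 111.0 kJ

T_H = 141 °C → 141 + 273.15 = 414.15 K.
Reversible heating COP: COP_HP = T_H/(T_H − T_C) = 414.15/105.15 = 3.9387.
W = Q_H/COP_HP = 437/3.9387 = 111.0 kJ.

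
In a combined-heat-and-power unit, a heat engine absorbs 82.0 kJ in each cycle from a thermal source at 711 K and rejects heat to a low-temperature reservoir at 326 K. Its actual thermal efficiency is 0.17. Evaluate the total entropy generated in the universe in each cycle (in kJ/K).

W = η·Q_H = 0.17 × 82.0 = 13.94 kJ, so Q_C = Q_H − W = 68.06 kJ.
Entropy balance on the reservoirs: −Q_H/T_H = -0.1153 kJ/K, +Q_C/T_C = 0.2088 kJ/K.
ΔS_univ = −Q_H/T_H + Q_C/T_C = 0.0934 kJ/K (> 0, since η = 0.17 < η_Carnot = 0.541).

ΔS_univ ≈ 0.0934 kJ/K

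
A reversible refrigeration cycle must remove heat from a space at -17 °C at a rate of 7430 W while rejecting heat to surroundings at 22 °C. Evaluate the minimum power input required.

T_H = 22 °C → 22 + 273.15 = 295.15 K.
T_C = -17 °C → -17 + 273.15 = 256.15 K.
For a reversible refrigerator, COP_R = T_C/(T_H − T_C) = 256.15/39.00 = 6.5679.
W = Q_C/COP_R = 7430/6.5679 = 1130 W.

Ẇ_in ≈ 1130 W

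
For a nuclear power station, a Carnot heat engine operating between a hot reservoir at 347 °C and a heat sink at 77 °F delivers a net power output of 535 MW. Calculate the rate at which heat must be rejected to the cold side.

T_H = 347 °C → 347 + 273.15 = 620.15 K.
T_C = 77 °F → (77 − 32) × 5/9 = 25.00 °C = 298.15 K.
Since the cycle is reversible, η = 1 − T_C/T_H = 1 − 298.15/620.15 = 0.5192.
Since Q_C/Q_H = T_C/T_H and Q_H = W/η, Q_C = W·T_C/(T_H − T_C) = 535 × 298.15/322.00 = 495 MW.

Q̇_C ≈ 495 MW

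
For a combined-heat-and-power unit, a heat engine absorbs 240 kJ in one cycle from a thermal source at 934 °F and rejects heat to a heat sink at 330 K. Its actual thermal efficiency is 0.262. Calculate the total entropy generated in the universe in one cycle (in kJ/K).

ΔS_univ ≈ 0.2268 kJ/K

T_H = 934 °F → (934 − 32) × 5/9 = 501.11 °C = 774.26 K.
W = η·Q_H = 0.262 × 240 = 62.88 kJ, so Q_C = Q_H − W = 177.1 kJ.
Entropy balance on the reservoirs: −Q_H/T_H = -0.3100 kJ/K, +Q_C/T_C = 0.5367 kJ/K.
ΔS_univ = −Q_H/T_H + Q_C/T_C = 0.2268 kJ/K (> 0, since η = 0.262 < η_Carnot = 0.574).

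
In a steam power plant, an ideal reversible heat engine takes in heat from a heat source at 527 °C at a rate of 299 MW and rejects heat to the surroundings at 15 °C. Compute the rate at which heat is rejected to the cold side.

T_H = 527 °C → 527 + 273.15 = 800.15 K.
T_C = 15 °C → 15 + 273.15 = 288.15 K.
Carnot efficiency: η = 1 − T_C/T_H = 1 − 288.15/800.15 = 0.6399.
For a reversible cycle Q_C/Q_H = T_C/T_H, so Q_C = 299 × 288.15/800.15 = 108 MW.

Q̇_C ≈ 108 MW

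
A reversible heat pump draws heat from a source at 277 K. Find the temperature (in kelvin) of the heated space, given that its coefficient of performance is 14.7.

T_H ≈ 297 K

COP_HP = T_H/(T_H − T_C) ⇒ T_H = T_C·COP_HP/(COP_HP − 1) = 277.00 × 14.7/(14.7 − 1) = 297 K.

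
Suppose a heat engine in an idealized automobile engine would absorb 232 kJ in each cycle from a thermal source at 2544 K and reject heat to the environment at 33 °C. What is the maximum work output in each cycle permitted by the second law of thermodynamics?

W_max ≈ 204 kJ

T_C = 33 °C → 33 + 273.15 = 306.15 K.
The upper bound on efficiency is η_max = 1 − T_C/T_H = 1 − 306.15/2544.00 = 0.8797.
W_max = η_max · Q_H = 0.8797 × 232 = 204 kJ.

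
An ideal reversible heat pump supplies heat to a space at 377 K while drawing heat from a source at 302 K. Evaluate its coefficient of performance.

COP_HP ≈ 5.03

COP_HP = T_H/(T_H − T_C) = 377.00/(377.00 − 302.00) = 5.03.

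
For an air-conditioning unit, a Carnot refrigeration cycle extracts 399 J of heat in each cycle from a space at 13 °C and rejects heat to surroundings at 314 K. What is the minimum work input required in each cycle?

W_in ≈ 38.8 J

T_C = 13 °C → 13 + 273.15 = 286.15 K.
COP_R = T_C/(T_H − T_C) = 286.15/27.85 = 10.2747.
W = Q_C/COP_R = 399/10.2747 = 38.8 J.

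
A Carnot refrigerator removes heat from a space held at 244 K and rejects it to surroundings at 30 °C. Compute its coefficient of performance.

T_H = 30 °C → 30 + 273.15 = 303.15 K.
COP_R = T_C/(T_H − T_C) = 244.00/(303.15 − 244.00) = 4.125.

COP_R ≈ 4.125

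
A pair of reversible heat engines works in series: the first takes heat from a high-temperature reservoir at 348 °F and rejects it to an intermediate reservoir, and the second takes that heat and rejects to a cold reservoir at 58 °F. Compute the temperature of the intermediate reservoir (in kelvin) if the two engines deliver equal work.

T_m ≈ 368 K

T_H = 348 °F → (348 − 32) × 5/9 = 175.56 °C = 448.71 K.
T_C = 58 °F → (58 − 32) × 5/9 = 14.44 °C = 287.59 K.
For reversible stages Q_m = Q_H·(T_m/T_H). Setting W₁ = Q_H(1 − T_m/T_H) equal to W₂ = Q_m(1 − T_C/T_m) = Q_H·(T_m − T_C)/T_H gives T_H − T_m = T_m − T_C, so T_m = (T_H + T_C)/2 = (448.71 + 287.59)/2 = 368 K.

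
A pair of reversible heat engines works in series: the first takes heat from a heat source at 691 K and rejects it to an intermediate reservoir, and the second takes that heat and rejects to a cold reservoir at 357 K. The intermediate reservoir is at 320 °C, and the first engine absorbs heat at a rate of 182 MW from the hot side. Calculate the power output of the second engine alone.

Ẇ₂ ≈ 62.2 MW

T_m = 320 °C → 320 + 273.15 = 593.15 K.
Heat entering the second stage: Q_m = Q_H·(T_m/T_H) = 182 × 593.15/691.00 = 156 MW.
Second-stage efficiency η₂ = 1 − T_C/T_m = 1 − 357.00/593.15 = 0.3981, so W₂ = η₂·Q_m = 62.2 MW.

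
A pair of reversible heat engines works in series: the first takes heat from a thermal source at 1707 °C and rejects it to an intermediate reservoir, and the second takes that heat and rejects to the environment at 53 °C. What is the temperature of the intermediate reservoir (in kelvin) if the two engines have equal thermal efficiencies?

T_H = 1707 °C → 1707 + 273.15 = 1980.15 K.
T_C = 53 °C → 53 + 273.15 = 326.15 K.
Equal efficiencies require 1 − T_m/T_H = 1 − T_C/T_m, i.e. T_m/T_H = T_C/T_m, so T_m = √(T_H·T_C) = √(1980.15 × 326.15) = 803.6 K.

T_m ≈ 803.6 K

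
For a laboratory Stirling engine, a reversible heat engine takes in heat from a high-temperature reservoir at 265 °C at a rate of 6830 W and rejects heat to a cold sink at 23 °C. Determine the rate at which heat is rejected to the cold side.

Q̇_C ≈ 3759 W

T_H = 265 °C → 265 + 273.15 = 538.15 K.
T_C = 23 °C → 23 + 273.15 = 296.15 K.
Carnot efficiency: η = 1 − T_C/T_H = 1 − 296.15/538.15 = 0.4497.
For a reversible cycle Q_C/Q_H = T_C/T_H, so Q_C = 6830 × 296.15/538.15 = 3759 W.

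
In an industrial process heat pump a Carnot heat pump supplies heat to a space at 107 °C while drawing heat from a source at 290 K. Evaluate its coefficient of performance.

T_H = 107 °C → 107 + 273.15 = 380.15 K.
For a reversible heat pump, COP_HP = T_H/(T_H − T_C) = 380.15/(380.15 − 290.00) = 4.22.

COP_HP ≈ 4.22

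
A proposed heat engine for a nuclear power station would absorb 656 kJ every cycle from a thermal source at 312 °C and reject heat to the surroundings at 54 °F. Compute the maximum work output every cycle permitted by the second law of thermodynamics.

T_H = 312 °C → 312 + 273.15 = 585.15 K.
T_C = 54 °F → (54 − 32) × 5/9 = 12.22 °C = 285.37 K.
The upper bound on efficiency is η_max = 1 − T_C/T_H = 1 − 285.37/585.15 = 0.5123.
W_max = η_max · Q_H = 0.5123 × 656 = 336 kJ.

W_max ≈ 336 kJ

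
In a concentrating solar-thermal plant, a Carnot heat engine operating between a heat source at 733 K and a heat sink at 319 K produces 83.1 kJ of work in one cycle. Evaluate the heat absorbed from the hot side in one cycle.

η_rev = 1 − T_C/T_H = 1 − 319.00/733.00 = 0.5648.
Q_H = W/η = 83.1/0.5648 = 147.1 kJ.

Q_H ≈ 147.1 kJ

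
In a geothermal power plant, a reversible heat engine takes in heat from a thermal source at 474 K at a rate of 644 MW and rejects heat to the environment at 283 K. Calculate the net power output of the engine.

Ẇ ≈ 259.5 MW

Since the cycle is reversible, η = 1 − T_C/T_H = 1 − 283.00/474.00 = 0.4030.
W = η·Q_H = 0.4030 × 644 = 259.5 MW.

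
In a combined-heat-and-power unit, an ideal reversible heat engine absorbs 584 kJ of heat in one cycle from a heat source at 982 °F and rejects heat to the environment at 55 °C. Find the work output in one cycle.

T_H = 982 °F → (982 − 32) × 5/9 = 527.78 °C = 800.93 K.
T_C = 55 °C → 55 + 273.15 = 328.15 K.
The Carnot efficiency is η = 1 − T_C/T_H = 1 − 328.15/800.93 = 0.5903.
W = η·Q_H = 0.5903 × 584 = 344.7 kJ.

W ≈ 344.7 kJ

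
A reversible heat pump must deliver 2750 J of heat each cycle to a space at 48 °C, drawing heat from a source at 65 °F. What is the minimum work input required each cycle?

W_in ≈ 254 J

T_H = 48 °C → 48 + 273.15 = 321.15 K.
T_C = 65 °F → (65 − 32) × 5/9 = 18.33 °C = 291.48 K.
The Carnot heat-pump COP is COP_HP = T_H/(T_H − T_C) = 321.15/29.67 = 10.8253.
W = Q_H/COP_HP = 2750/10.8253 = 254 J.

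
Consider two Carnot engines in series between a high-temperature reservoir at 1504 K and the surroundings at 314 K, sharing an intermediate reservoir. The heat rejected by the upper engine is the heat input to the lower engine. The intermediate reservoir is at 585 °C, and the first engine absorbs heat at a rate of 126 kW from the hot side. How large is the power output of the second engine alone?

Ẇ₂ ≈ 45.6 kW

T_m = 585 °C → 585 + 273.15 = 858.15 K.
Heat entering the second stage: Q_m = Q_H·(T_m/T_H) = 126 × 858.15/1504.00 = 71.9 kW.
Second-stage efficiency η₂ = 1 − T_C/T_m = 1 − 314.00/858.15 = 0.6341, so W₂ = η₂·Q_m = 45.6 kW.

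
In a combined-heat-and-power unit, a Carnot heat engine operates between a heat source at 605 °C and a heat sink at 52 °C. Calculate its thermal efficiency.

T_H = 605 °C → 605 + 273.15 = 878.15 K.
T_C = 52 °C → 52 + 273.15 = 325.15 K.
The Carnot efficiency is η = 1 − T_C/T_H = 1 − 325.15/878.15 = 0.6297.

η ≈ 0.6297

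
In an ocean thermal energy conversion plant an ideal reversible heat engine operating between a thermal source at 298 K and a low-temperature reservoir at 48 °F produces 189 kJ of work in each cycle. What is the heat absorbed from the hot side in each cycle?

T_C = 48 °F → (48 − 32) × 5/9 = 8.89 °C = 282.04 K.
For a reversible engine, η = 1 − T_C/T_H = 1 − 282.04/298.00 = 0.0536.
Q_H = W/η = 189/0.0536 = 3529 kJ.

Q_H ≈ 3529 kJ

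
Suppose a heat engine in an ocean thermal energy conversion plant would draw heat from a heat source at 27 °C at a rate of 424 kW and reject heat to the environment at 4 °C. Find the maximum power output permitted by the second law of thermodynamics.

T_H = 27 °C → 27 + 273.15 = 300.15 K.
T_C = 4 °C → 4 + 273.15 = 277.15 K.
No engine can exceed the Carnot limit: η_max = 1 − T_C/T_H = 1 − 277.15/300.15 = 0.0766.
W_max = η_max · Q_H = 0.0766 × 424 = 32.5 kW.

Ẇ_max ≈ 32.5 kW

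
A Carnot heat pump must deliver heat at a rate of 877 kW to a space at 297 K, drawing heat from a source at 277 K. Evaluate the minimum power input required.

The Carnot heat-pump COP is COP_HP = T_H/(T_H − T_C) = 297.00/20.00 = 14.8500.
W = Q_H/COP_HP = 877/14.8500 = 59.06 kW.

Ẇ_in ≈ 59.06 kW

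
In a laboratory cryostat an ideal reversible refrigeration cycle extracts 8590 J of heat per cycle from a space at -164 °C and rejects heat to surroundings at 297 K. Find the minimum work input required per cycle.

W_in ≈ 14800 J

T_C = -164 °C → -164 + 273.15 = 109.15 K.
For a reversible refrigerator, COP_R = T_C/(T_H − T_C) = 109.15/187.85 = 0.5810.
W = Q_C/COP_R = 8590/0.5810 = 14800 J.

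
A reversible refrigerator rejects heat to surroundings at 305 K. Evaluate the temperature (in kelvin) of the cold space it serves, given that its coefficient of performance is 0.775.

COP_R = T_C/(T_H − T_C) ⇒ T_C = T_H·COP_R/(1 + COP_R) = 305.00 × 0.775/(1 + 0.775) = 133 K.

T_C ≈ 133 K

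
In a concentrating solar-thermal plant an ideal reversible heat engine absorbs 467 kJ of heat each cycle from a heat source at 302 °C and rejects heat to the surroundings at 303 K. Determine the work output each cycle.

W ≈ 221 kJ

T_H = 302 °C → 302 + 273.15 = 575.15 K.
The Carnot efficiency is η = 1 − T_C/T_H = 1 − 303.00/575.15 = 0.4732.
W = η·Q_H = 0.4732 × 467 = 221 kJ.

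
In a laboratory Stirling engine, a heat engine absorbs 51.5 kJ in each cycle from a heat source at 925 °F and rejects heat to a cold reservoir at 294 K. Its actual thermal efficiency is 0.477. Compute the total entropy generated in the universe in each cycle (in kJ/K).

T_H = 925 °F → (925 − 32) × 5/9 = 496.11 °C = 769.26 K.
W = η·Q_H = 0.477 × 51.5 = 24.57 kJ, so Q_C = Q_H − W = 26.93 kJ.
Reservoir entropy changes: ΔS_H = −Q_H/T_H = −51.5/769.26 = -0.06695 kJ/K and ΔS_C = +Q_C/T_C = 26.93/294.00 = 0.09161 kJ/K.
ΔS_univ = −Q_H/T_H + Q_C/T_C = 0.0247 kJ/K (> 0, since η = 0.477 < η_Carnot = 0.618).

ΔS_univ ≈ 0.0247 kJ/K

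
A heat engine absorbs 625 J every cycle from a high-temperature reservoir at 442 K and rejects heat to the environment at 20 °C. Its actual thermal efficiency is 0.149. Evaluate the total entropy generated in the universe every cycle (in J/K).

ΔS_univ ≈ 0.400 J/K

T_C = 20 °C → 20 + 273.15 = 293.15 K.
W = η·Q_H = 0.149 × 625 = 93.12 J, so Q_C = Q_H − W = 531.9 J.
Entropy balance on the reservoirs: −Q_H/T_H = -1.414 J/K, +Q_C/T_C = 1.814 J/K.
ΔS_univ = −Q_H/T_H + Q_C/T_C = 0.400 J/K (> 0, since η = 0.149 < η_Carnot = 0.337).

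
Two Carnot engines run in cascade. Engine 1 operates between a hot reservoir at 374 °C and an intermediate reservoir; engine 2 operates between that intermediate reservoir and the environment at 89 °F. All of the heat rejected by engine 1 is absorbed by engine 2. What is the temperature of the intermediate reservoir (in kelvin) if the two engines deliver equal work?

T_m ≈ 476.0 K

T_H = 374 °C → 374 + 273.15 = 647.15 K.
T_C = 89 °F → (89 − 32) × 5/9 = 31.67 °C = 304.82 K.
For reversible stages Q_m = Q_H·(T_m/T_H). Setting W₁ = Q_H(1 − T_m/T_H) equal to W₂ = Q_m(1 − T_C/T_m) = Q_H·(T_m − T_C)/T_H gives T_H − T_m = T_m − T_C, so T_m = (T_H + T_C)/2 = (647.15 + 304.82)/2 = 476.0 K.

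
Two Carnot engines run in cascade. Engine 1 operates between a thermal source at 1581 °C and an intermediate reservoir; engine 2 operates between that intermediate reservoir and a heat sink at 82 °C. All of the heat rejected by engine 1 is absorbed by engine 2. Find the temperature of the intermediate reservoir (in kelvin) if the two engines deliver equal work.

T_H = 1581 °C → 1581 + 273.15 = 1854.15 K.
T_C = 82 °C → 82 + 273.15 = 355.15 K.
For reversible stages Q_m = Q_H·(T_m/T_H). Setting W₁ = Q_H(1 − T_m/T_H) equal to W₂ = Q_m(1 − T_C/T_m) = Q_H·(T_m − T_C)/T_H gives T_H − T_m = T_m − T_C, so T_m = (T_H + T_C)/2 = (1854.15 + 355.15)/2 = 1105 K.

T_m ≈ 1105 K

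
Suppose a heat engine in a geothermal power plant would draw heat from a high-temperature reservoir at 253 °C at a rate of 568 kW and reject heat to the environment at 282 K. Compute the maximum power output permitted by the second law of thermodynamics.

Ẇ_max ≈ 264 kW

T_H = 253 °C → 253 + 273.15 = 526.15 K.
The upper bound on efficiency is η_max = 1 − T_C/T_H = 1 − 282.00/526.15 = 0.4640.
W_max = η_max · Q_H = 0.4640 × 568 = 264 kW.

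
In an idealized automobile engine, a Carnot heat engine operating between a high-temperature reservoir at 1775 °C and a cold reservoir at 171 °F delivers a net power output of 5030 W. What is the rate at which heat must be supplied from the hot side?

Q̇_H ≈ 6068 W

T_H = 1775 °C → 1775 + 273.15 = 2048.15 K.
T_C = 171 °F → (171 − 32) × 5/9 = 77.22 °C = 350.37 K.
Carnot efficiency: η = 1 − T_C/T_H = 1 − 350.37/2048.15 = 0.8289.
Q_H = W/η = 5030/0.8289 = 6068 W.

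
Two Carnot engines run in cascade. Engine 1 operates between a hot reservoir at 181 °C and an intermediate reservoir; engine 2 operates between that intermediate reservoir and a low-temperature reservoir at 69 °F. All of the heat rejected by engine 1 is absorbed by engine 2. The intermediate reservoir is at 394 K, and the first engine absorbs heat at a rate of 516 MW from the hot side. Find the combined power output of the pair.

T_H = 181 °C → 181 + 273.15 = 454.15 K.
T_C = 69 °F → (69 − 32) × 5/9 = 20.56 °C = 293.71 K.
Two reversible stages in series are equivalent to a single Carnot engine between T_H and T_C, so η_total = 1 − T_C/T_H = 1 − 293.71/454.15 = 0.3533.
W_total = η_total · Q_H = 0.3533 × 516 = 182.3 MW.

Ẇ_total ≈ 182.3 MW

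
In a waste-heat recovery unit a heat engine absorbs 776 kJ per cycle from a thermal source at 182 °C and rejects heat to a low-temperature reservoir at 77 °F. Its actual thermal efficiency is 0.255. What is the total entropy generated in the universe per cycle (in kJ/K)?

T_H = 182 °C → 182 + 273.15 = 455.15 K.
T_C = 77 °F → (77 − 32) × 5/9 = 25.00 °C = 298.15 K.
W = η·Q_H = 0.255 × 776 = 197.9 kJ, so Q_C = Q_H − W = 578.1 kJ.
Entropy balance on the reservoirs: −Q_H/T_H = -1.705 kJ/K, +Q_C/T_C = 1.939 kJ/K.
ΔS_univ = −Q_H/T_H + Q_C/T_C = 0.234 kJ/K (> 0, since η = 0.255 < η_Carnot = 0.345).

ΔS_univ ≈ 0.234 kJ/K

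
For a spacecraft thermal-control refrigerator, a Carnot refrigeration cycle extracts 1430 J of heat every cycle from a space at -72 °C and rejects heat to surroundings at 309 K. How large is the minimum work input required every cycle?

T_C = -72 °C → -72 + 273.15 = 201.15 K.
Carnot COP: COP_R = T_C/(T_H − T_C) = 201.15/107.85 = 1.8651.
W = Q_C/COP_R = 1430/1.8651 = 767 J.

W_in ≈ 767 J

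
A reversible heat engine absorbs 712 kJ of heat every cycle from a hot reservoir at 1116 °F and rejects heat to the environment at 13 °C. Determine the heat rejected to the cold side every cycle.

Q_C ≈ 233 kJ

T_H = 1116 °F → (1116 − 32) × 5/9 = 602.22 °C = 875.37 K.
T_C = 13 °C → 13 + 273.15 = 286.15 K.
For a reversible engine, η = 1 − T_C/T_H = 1 − 286.15/875.37 = 0.6731.
For a reversible cycle Q_C/Q_H = T_C/T_H, so Q_C = 712 × 286.15/875.37 = 233 kJ.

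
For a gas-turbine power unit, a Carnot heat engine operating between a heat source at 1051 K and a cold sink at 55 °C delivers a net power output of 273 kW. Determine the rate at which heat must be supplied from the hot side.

T_C = 55 °C → 55 + 273.15 = 328.15 K.
η_rev = 1 − T_C/T_H = 1 − 328.15/1051.00 = 0.6878.
Q_H = W/η = 273/0.6878 = 397 kW.

Q̇_H ≈ 397 kW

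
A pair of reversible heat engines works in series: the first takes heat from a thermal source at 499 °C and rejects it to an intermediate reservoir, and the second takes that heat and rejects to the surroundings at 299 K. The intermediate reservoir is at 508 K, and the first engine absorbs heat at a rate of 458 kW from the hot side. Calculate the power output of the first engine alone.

Ẇ₁ ≈ 156.7 kW

T_H = 499 °C → 499 + 273.15 = 772.15 K.
First-stage efficiency η₁ = 1 − T_m/T_H = 1 − 508.00/772.15 = 0.3421.
W₁ = η₁·Q_H = 0.3421 × 458 = 156.7 kW.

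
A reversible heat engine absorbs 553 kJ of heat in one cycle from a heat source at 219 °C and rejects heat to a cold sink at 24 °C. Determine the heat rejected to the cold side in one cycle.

T_H = 219 °C → 219 + 273.15 = 492.15 K.
T_C = 24 °C → 24 + 273.15 = 297.15 K.
Carnot efficiency: η = 1 − T_C/T_H = 1 − 297.15/492.15 = 0.3962.
For a reversible cycle Q_C/Q_H = T_C/T_H, so Q_C = 553 × 297.15/492.15 = 333.9 kJ.

Q_C ≈ 333.9 kJ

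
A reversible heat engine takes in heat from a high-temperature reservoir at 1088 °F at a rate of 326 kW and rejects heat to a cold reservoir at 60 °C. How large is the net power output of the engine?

T_H = 1088 °F → (1088 − 32) × 5/9 = 586.67 °C = 859.82 K.
T_C = 60 °C → 60 + 273.15 = 333.15 K.
η_rev = 1 − T_C/T_H = 1 − 333.15/859.82 = 0.6125.
W = η·Q_H = 0.6125 × 326 = 199.7 kW.

Ẇ ≈ 199.7 kW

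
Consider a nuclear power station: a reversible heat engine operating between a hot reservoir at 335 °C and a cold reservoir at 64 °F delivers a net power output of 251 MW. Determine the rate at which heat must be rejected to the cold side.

Q̇_C ≈ 230 MW

T_H = 335 °C → 335 + 273.15 = 608.15 K.
T_C = 64 °F → (64 − 32) × 5/9 = 17.78 °C = 290.93 K.
Carnot efficiency: η = 1 − T_C/T_H = 1 − 290.93/608.15 = 0.5216.
Since Q_C/Q_H = T_C/T_H and Q_H = W/η, Q_C = W·T_C/(T_H − T_C) = 251 × 290.93/317.22 = 230 MW.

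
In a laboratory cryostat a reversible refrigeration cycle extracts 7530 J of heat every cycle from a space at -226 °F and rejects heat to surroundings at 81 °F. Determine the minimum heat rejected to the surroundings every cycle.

Q_H ≈ 17400 J

T_H = 81 °F → (81 − 32) × 5/9 = 27.22 °C = 300.37 K.
T_C = -226 °F → (-226 − 32) × 5/9 = -143.33 °C = 129.82 K.
For a reversible cycle Q_H/Q_C = T_H/T_C, so Q_H = Q_C·T_H/T_C = 7530 × 300.37/129.82 = 17400 J.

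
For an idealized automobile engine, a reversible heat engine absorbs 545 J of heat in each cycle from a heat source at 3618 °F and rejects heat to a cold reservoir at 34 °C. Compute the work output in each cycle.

T_H = 3618 °F → (3618 − 32) × 5/9 = 1992.22 °C = 2265.37 K.
T_C = 34 °C → 34 + 273.15 = 307.15 K.
Since the cycle is reversible, η = 1 − T_C/T_H = 1 − 307.15/2265.37 = 0.8644.
W = η·Q_H = 0.8644 × 545 = 471 J.

W ≈ 471 J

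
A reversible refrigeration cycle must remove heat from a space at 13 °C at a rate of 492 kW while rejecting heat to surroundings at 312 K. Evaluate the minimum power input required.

Ẇ_in ≈ 44.4 kW

T_C = 13 °C → 13 + 273.15 = 286.15 K.
For a reversible refrigerator, COP_R = T_C/(T_H − T_C) = 286.15/25.85 = 11.0696.
W = Q_C/COP_R = 492/11.0696 = 44.4 kW.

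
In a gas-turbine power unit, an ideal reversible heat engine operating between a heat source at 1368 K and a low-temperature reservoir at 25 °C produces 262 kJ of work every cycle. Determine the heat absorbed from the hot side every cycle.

Q_H ≈ 335 kJ

T_C = 25 °C → 25 + 273.15 = 298.15 K.
Since the cycle is reversible, η = 1 − T_C/T_H = 1 − 298.15/1368.00 = 0.7821.
Q_H = W/η = 262/0.7821 = 335 kJ.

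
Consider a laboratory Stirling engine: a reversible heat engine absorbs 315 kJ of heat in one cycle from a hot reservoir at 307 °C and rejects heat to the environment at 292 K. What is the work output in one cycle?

W ≈ 156.5 kJ

T_H = 307 °C → 307 + 273.15 = 580.15 K.
The Carnot efficiency is η = 1 − T_C/T_H = 1 − 292.00/580.15 = 0.4967.
W = η·Q_H = 0.4967 × 315 = 156.5 kJ.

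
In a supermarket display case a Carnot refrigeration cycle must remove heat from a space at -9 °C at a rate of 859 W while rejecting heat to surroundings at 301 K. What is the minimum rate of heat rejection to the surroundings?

T_C = -9 °C → -9 + 273.15 = 264.15 K.
For a reversible cycle Q_H/Q_C = T_H/T_C, so Q_H = Q_C·T_H/T_C = 859 × 301.00/264.15 = 979 W.

Q̇_H ≈ 979 W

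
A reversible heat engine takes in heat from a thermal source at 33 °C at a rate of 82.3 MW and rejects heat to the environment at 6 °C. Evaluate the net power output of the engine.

Ẇ ≈ 7.26 MW

T_H = 33 °C → 33 + 273.15 = 306.15 K.
T_C = 6 °C → 6 + 273.15 = 279.15 K.
Carnot efficiency: η = 1 − T_C/T_H = 1 − 279.15/306.15 = 0.0882.
W = η·Q_H = 0.0882 × 82.3 = 7.26 MW.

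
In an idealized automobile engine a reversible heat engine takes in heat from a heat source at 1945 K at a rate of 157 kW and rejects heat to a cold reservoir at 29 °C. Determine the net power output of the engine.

T_C = 29 °C → 29 + 273.15 = 302.15 K.
The Carnot efficiency is η = 1 − T_C/T_H = 1 − 302.15/1945.00 = 0.8447.
W = η·Q_H = 0.8447 × 157 = 132.6 kW.

Ẇ ≈ 132.6 kW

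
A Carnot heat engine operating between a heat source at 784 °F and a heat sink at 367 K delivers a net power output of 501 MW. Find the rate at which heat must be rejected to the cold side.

Q̇_C ≈ 567.6 MW

T_H = 784 °F → (784 − 32) × 5/9 = 417.78 °C = 690.93 K.
For a reversible engine, η = 1 − T_C/T_H = 1 − 367.00/690.93 = 0.4688.
Since Q_C/Q_H = T_C/T_H and Q_H = W/η, Q_C = W·T_C/(T_H − T_C) = 501 × 367.00/323.93 = 567.6 MW.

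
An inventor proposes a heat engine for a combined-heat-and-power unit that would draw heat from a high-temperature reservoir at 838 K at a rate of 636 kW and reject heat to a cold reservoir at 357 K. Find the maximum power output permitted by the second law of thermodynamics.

By the Carnot theorem, η_max = 1 − T_C/T_H = 1 − 357.00/838.00 = 0.5740.
W_max = η_max · Q_H = 0.5740 × 636 = 365.1 kW.

Ẇ_max ≈ 365.1 kW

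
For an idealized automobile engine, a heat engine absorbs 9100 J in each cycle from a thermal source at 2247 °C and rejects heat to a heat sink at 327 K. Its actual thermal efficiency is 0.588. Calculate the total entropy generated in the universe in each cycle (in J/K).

ΔS_univ ≈ 7.855 J/K

T_H = 2247 °C → 2247 + 273.15 = 2520.15 K.
W = η·Q_H = 0.588 × 9100 = 5351 J, so Q_C = Q_H − W = 3749 J.
Reservoir entropy changes: ΔS_H = −Q_H/T_H = −9100/2520.15 = -3.611 J/K and ΔS_C = +Q_C/T_C = 3749/327.00 = 11.47 J/K.
ΔS_univ = −Q_H/T_H + Q_C/T_C = 7.855 J/K (> 0, since η = 0.588 < η_Carnot = 0.870).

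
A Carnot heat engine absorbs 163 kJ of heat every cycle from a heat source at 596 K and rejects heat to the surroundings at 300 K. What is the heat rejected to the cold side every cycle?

Since the cycle is reversible, η = 1 − T_C/T_H = 1 − 300.00/596.00 = 0.4966.
For a reversible cycle Q_C/Q_H = T_C/T_H, so Q_C = 163 × 300.00/596.00 = 82.05 kJ.

Q_C ≈ 82.05 kJ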